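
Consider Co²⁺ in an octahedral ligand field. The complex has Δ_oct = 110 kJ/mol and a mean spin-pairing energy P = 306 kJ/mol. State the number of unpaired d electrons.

Co sits in group 9; removing 2 electrons leaves Co²⁺ with 9 − 2 = 7 d electrons.
Here Δ_oct < P (110 < 306), so the high-spin state is favoured.
Filling d⁷ accordingly: t2g^5 e_g^2.
Unpaired electrons: 3.

3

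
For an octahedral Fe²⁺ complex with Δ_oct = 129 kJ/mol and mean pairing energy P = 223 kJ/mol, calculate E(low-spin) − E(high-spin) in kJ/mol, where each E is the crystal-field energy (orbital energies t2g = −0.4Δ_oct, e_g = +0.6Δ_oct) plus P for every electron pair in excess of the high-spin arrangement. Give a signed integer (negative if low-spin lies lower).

Fe sits in group 8; removing 2 electrons leaves Fe²⁺ with 8 − 2 = 6 d electrons.
High-spin: t2g^4 e_g^2, CFSE = -0.4Δ_oct = -52 kJ/mol.
Low-spin: t2g^6 e_g^0, orbital CFSE = -2.4Δ_oct = -310 kJ/mol; plus 2 excess pairs × P = +446 kJ/mol; total 136 kJ/mol.
The difference is 136 − (-52) = 188 kJ/mol, so high-spin lies lower.

188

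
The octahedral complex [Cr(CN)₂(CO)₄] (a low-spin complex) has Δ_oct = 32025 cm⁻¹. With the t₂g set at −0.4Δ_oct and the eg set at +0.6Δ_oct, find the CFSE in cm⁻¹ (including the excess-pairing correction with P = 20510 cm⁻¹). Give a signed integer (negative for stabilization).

Ligand charges: 2×(-1) from CN⁻ and 4×(+0) from CO sum to -2; with overall charge +0, Cr is +2.
Cr is in group 6, so Cr²⁺ is d⁴ (6 − 2 = 4).
Electron filling gives t₂g⁴ eg⁰.
Orbital CFSE = 4(-0.4) + 0(0.6) = -1.6Δ_oct = -1.6 × 32025 = -51240 cm⁻¹.
Relative to high-spin t₂g³ eg¹ (0 paired), the low-spin configuration has 1 additional pair, contributing +1 × 20510 = +20510 cm⁻¹.
Overall CFSE = -51240 + 20510 = -30730 cm⁻¹.

-30730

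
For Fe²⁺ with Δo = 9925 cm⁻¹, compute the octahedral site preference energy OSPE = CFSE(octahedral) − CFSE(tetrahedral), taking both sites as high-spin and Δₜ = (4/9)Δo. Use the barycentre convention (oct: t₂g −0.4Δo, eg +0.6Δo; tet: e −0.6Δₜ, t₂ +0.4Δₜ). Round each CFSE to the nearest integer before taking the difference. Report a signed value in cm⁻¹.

Fe sits in group 8; removing 2 electrons leaves Fe²⁺ with 8 − 2 = 6 d electrons.
In an octahedral site d⁶ (HS) is t₂g⁴ eg², giving CFSE(oct) = -0.4Δo = -3970 cm⁻¹.
Tetrahedral: e³ t₂³, CFSE = 3(−0.6) + 3(+0.4) = -0.6Δₜ = -0.6 × (4/9) × 9925 = -2647 cm⁻¹.
OSPE = -3970 − (-2647) = -1323 cm⁻¹.

-1323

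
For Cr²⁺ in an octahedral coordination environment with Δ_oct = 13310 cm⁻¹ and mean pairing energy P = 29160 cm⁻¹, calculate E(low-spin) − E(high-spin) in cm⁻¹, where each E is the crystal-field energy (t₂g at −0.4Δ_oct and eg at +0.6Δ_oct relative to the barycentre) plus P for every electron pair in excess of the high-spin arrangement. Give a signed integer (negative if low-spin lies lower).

Group 6 minus oxidation state +2 gives a d⁴ configuration for Cr²⁺.
High-spin d⁴ fills as t₂g³ eg¹ with CFSE 3(−0.4) + 1(+0.6) = -0.6Δ_oct = -7986 cm⁻¹.
For low-spin the configuration is t₂g⁴ eg⁰: orbital energy -1.6 × 13310 = -21296 cm⁻¹, and 1 additional pair relative to high-spin adds 29160 cm⁻¹, giving 7864 cm⁻¹.
Thus E(LS) − E(HS) = 15850 cm⁻¹.

15850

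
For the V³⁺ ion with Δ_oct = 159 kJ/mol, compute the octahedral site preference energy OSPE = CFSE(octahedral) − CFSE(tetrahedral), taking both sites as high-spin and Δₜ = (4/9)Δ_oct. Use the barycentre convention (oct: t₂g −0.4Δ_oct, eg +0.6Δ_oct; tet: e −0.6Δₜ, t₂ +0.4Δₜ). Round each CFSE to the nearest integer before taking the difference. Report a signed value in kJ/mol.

-42

Group 5 minus oxidation state +3 gives a d² configuration for V³⁺.
In an octahedral site d² (HS) is t₂g² eg⁰, giving CFSE(oct) = -0.8Δ_oct = -127 kJ/mol.
Tetrahedral: e² t₂⁰, CFSE = 2(−0.6) + 0(+0.4) = -1.2Δₜ = -1.2 × (4/9) × 159 = -85 kJ/mol.
OSPE = CFSE(oct) − CFSE(tet) = -127 − (-85) = -42 kJ/mol.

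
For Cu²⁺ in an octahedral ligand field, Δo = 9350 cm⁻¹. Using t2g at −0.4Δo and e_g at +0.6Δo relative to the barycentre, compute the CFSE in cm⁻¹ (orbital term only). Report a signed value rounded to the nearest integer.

Cu sits in group 11; removing 2 electrons leaves Cu²⁺ with 11 − 2 = 9 d electrons.
Electron filling gives t2g^6 e_g^3.
Orbital CFSE = 6(-0.4) + 3(0.6) = -0.6Δo = -0.6 × 9350 = -5610 cm⁻¹.

-5610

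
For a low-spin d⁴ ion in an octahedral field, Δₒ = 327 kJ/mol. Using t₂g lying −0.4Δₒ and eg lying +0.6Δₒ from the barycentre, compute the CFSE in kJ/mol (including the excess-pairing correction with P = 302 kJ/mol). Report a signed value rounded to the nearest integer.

-221

Configuration: t₂g⁴ eg⁰.
CFSE(orbital) = 4×(-0.4Δₒ) + 0×(0.6Δₒ) = -1.6Δₒ; with Δₒ = 327 kJ/mol that is -523 kJ/mol.
High-spin d⁴ would be t₂g³ eg¹ with 0 pairs; low-spin has 1, so 1 excess pair costs +1P = +302 kJ/mol.
Combining: -523 + 302 = -221 kJ/mol.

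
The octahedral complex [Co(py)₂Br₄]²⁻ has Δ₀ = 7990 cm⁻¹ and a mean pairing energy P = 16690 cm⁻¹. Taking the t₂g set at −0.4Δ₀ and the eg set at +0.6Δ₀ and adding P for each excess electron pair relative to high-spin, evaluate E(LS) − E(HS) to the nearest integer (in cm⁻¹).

8700

Ligand charges: 2×(+0) from py and 4×(-1) from Br⁻ sum to -4; with overall charge -2, Co is +2.
Co²⁺: group 9, so d-count = 9 − 2 = 7.
In the high-spin limit (t₂g⁵ eg²) the orbital term is -0.8Δ₀ = -6392 cm⁻¹, with no excess pairing.
For low-spin the configuration is t₂g⁶ eg¹: orbital energy -1.8 × 7990 = -14382 cm⁻¹, and 1 additional pair relative to high-spin adds 16690 cm⁻¹, giving 2308 cm⁻¹.
The difference is 2308 − (-6392) = 8700 cm⁻¹, so high-spin lies lower.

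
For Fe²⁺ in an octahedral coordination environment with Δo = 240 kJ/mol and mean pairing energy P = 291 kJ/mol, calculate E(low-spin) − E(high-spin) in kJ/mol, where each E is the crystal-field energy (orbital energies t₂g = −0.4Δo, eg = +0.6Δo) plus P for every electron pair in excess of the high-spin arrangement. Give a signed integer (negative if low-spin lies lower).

Fe is in group 8, so Fe²⁺ is d⁶ (8 − 2 = 6).
High-spin d⁶ fills as t₂g⁴ eg² with CFSE 4(−0.4) + 2(+0.6) = -0.4Δo = -96 kJ/mol.
For low-spin the configuration is t₂g⁶ eg⁰: orbital energy -2.4 × 240 = -576 kJ/mol, and 2 additional pairs relative to high-spin add 582 kJ/mol, giving 6 kJ/mol.
The difference is 6 − (-96) = 102 kJ/mol, so high-spin lies lower.

102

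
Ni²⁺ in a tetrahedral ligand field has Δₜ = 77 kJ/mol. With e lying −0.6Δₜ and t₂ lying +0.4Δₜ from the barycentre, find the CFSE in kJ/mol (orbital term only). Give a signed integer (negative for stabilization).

Ni²⁺: group 10, so d-count = 10 − 2 = 8.
With tetrahedral geometry the complex is necessarily high-spin.
The d⁸ electrons fill as e⁴ t₂⁴.
CFSE(orbital) = 4×(-0.6Δₜ) + 4×(0.4Δₜ) = -0.8Δₜ; with Δₜ = 77 kJ/mol that is -62 kJ/mol.

-62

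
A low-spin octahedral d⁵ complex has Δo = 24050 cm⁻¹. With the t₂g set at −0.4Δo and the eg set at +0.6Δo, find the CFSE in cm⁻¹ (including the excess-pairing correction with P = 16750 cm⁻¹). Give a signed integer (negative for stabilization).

Electron filling gives t₂g⁵ eg⁰.
The orbital stabilization is -2.0Δo = -2.0 × 24050 = -48100 cm⁻¹.
High-spin d⁵ would be t₂g³ eg² with 0 pairs; low-spin has 2, so 2 excess pairs cost +2P = +33500 cm⁻¹.
Net CFSE = -48100 + 33500 = -14600 cm⁻¹.

-14600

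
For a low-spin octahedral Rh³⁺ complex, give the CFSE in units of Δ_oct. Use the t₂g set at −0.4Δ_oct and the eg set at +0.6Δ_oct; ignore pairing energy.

Rh sits in group 9; removing 3 electrons leaves Rh³⁺ with 9 − 3 = 6 d electrons.
Configuration: t₂g⁶ eg⁰.
CFSE = 6(-0.4Δ_oct) + 0(0.6Δ_oct) = -2.4Δ_oct + 0.0Δ_oct = -2.4Δ_oct.

-2.4 Δ_oct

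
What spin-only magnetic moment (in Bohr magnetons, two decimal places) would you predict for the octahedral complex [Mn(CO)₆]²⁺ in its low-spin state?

1.73 Bohr magnetons

CO is neutral, so the +2 overall charge sits on Mn: oxidation state +2.
Mn sits in group 7; removing 2 electrons leaves Mn²⁺ with 7 − 2 = 5 d electrons.
Configuration: t₂g⁵ eg⁰ → 1 unpaired electron.
μ(spin-only) = √[1(1+2)] = √3 ≈ 1.73 Bohr magnetons.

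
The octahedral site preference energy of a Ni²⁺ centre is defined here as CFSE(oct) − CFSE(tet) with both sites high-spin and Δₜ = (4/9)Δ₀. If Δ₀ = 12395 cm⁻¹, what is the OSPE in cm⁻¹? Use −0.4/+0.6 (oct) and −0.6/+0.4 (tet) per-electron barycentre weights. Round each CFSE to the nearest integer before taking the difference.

-10467

Group 10 minus oxidation state +2 gives a d⁸ configuration for Ni²⁺.
Octahedral (high-spin): t₂g⁶ eg², CFSE = 6(−0.4) + 2(+0.6) = -1.2Δ₀ = -1.2 × 12395 = -14874 cm⁻¹.
Tetrahedral e⁴ t₂⁴ gives -0.8Δₜ = -0.8 × (4/9) × 12395 = -4407 cm⁻¹.
OSPE = CFSE(oct) − CFSE(tet) = -14874 − (-4407) = -10467 cm⁻¹.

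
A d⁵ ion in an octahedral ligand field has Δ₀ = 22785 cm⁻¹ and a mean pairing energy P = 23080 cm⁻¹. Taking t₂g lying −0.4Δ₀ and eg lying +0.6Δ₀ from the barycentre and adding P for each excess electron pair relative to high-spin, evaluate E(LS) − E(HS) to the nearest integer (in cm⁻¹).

590

High-spin: t₂g³ eg², CFSE = 0.0Δ₀ = 0 cm⁻¹.
Low-spin t₂g⁵ eg⁰ gives -2.0Δ₀ = -45570 cm⁻¹, but forming 2 extra pairs costs 2P = 46160 cm⁻¹, so E(LS) = -45570 + 46160 = 590 cm⁻¹.
The difference is 590 − (0) = 590 cm⁻¹, so high-spin lies lower.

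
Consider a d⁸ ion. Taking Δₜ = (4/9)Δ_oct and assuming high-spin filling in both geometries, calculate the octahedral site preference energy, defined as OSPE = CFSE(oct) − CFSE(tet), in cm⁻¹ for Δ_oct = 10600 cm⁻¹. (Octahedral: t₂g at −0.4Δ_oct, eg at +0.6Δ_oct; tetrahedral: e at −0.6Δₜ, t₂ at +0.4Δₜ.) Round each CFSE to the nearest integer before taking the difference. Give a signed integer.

-8951

Octahedral (high-spin): t2g^6 e_g^2, CFSE = 6(−0.4) + 2(+0.6) = -1.2Δ_oct = -1.2 × 10600 = -12720 cm⁻¹.
Tetrahedral: e^4 t2^4, CFSE = 4(−0.6) + 4(+0.4) = -0.8Δₜ = -0.8 × (4/9) × 10600 = -3769 cm⁻¹.
OSPE = CFSE(oct) − CFSE(tet) = -12720 − (-3769) = -8951 cm⁻¹.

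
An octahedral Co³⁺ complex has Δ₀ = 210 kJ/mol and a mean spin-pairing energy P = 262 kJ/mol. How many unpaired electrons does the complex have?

Co³⁺: group 9, so d-count = 9 − 3 = 6.
With Δ₀ < P the complex is high-spin.
That gives t₂g⁴ eg².
Unpaired electrons: 4.

4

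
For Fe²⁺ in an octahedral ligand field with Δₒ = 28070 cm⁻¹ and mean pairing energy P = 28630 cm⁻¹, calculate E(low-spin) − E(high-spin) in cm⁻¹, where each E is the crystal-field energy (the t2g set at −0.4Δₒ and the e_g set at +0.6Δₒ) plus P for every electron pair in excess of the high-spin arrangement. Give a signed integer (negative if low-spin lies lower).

1120

Fe is in group 8, so Fe²⁺ is d⁶ (8 − 2 = 6).
High-spin d⁶ fills as t2g^4 e_g^2 with CFSE 4(−0.4) + 2(+0.6) = -0.4Δₒ = -11228 cm⁻¹.
Low-spin: t2g^6 e_g^0, orbital CFSE = -2.4Δₒ = -67368 cm⁻¹; plus 2 excess pairs × P = +57260 cm⁻¹; total -10108 cm⁻¹.
The difference is -10108 − (-11228) = 1120 cm⁻¹, so high-spin lies lower.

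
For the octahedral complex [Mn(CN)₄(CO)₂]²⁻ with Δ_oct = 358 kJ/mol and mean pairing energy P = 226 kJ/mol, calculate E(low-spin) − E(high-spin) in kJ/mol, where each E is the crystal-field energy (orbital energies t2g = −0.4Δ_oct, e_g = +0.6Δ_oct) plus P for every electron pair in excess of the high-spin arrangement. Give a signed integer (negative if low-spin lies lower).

-264

Ligand charges: 4×(-1) from CN⁻ and 2×(+0) from CO sum to -4; with overall charge -2, Mn is +2.
Mn sits in group 7; removing 2 electrons leaves Mn²⁺ with 7 − 2 = 5 d electrons.
In the high-spin limit (t2g^3 e_g^2) the orbital term is 0.0Δ_oct = 0 kJ/mol, with no excess pairing.
Low-spin t2g^5 e_g^0 gives -2.0Δ_oct = -716 kJ/mol, but forming 2 extra pairs costs 2P = 452 kJ/mol, so E(LS) = -716 + 452 = -264 kJ/mol.
E(LS) − E(HS) = -264 − (0) = -264 kJ/mol.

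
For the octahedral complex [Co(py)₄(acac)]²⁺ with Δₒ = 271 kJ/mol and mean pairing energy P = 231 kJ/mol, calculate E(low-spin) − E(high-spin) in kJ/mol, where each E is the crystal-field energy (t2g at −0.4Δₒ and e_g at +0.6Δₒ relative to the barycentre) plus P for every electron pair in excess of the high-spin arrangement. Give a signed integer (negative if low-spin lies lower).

-80

Ligand charges: 4×(+0) from py and 1×(-1) from acac⁻ sum to -1; with overall charge +2, Co is +3.
Group 9 minus oxidation state +3 gives a d⁶ configuration for Co³⁺.
High-spin d⁶ fills as t2g^4 e_g^2 with CFSE 4(−0.4) + 2(+0.6) = -0.4Δₒ = -108 kJ/mol.
For low-spin the configuration is t2g^6 e_g^0: orbital energy -2.4 × 271 = -650 kJ/mol, and 2 additional pairs relative to high-spin add 462 kJ/mol, giving -188 kJ/mol.
Thus E(LS) − E(HS) = -80 kJ/mol.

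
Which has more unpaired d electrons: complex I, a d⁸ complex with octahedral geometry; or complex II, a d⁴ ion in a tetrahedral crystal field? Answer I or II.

I: t₂g⁶ eg² → 2 unpaired.
II: With tetrahedral geometry the complex is necessarily high-spin; e² t₂² → 4 unpaired.
So II has more unpaired electrons.

II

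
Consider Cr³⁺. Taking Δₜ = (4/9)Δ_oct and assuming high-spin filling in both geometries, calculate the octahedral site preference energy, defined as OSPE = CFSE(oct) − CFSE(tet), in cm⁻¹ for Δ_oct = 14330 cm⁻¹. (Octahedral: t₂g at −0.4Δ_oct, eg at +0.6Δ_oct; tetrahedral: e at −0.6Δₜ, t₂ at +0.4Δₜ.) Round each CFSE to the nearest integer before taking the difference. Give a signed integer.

-12101

Cr sits in group 6; removing 3 electrons leaves Cr³⁺ with 6 − 3 = 3 d electrons.
Octahedral high-spin t₂g³ eg⁰: CFSE = -1.2 × 14330 = -17196 cm⁻¹.
Tetrahedral: e² t₂¹, CFSE = 2(−0.6) + 1(+0.4) = -0.8Δₜ = -0.8 × (4/9) × 14330 = -5095 cm⁻¹.
OSPE = -17196 − (-5095) = -12101 cm⁻¹.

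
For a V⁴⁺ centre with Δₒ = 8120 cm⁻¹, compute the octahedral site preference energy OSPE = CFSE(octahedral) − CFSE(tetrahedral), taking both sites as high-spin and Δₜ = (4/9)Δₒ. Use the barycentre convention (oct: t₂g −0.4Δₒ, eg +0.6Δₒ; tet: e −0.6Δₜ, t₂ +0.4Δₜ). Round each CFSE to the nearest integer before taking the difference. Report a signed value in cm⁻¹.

-1083

V sits in group 5; removing 4 electrons leaves V⁴⁺ with 5 − 4 = 1 d electrons.
Octahedral (high-spin): t₂g¹ eg⁰, CFSE = 1(−0.4) + 0(+0.6) = -0.4Δₒ = -0.4 × 8120 = -3248 cm⁻¹.
Tetrahedral: e¹ t₂⁰, CFSE = 1(−0.6) + 0(+0.4) = -0.6Δₜ = -0.6 × (4/9) × 8120 = -2165 cm⁻¹.
OSPE = -3248 − (-2165) = -1083 cm⁻¹.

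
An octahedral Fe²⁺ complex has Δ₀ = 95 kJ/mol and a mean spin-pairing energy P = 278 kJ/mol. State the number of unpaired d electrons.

Group 8 minus oxidation state +2 gives a d⁶ configuration for Fe²⁺.
Here Δ₀ < P (95 < 278), so the high-spin state is favoured.
Filling d⁶ accordingly: t2g^4 e_g^2.
Unpaired electrons: 4.

4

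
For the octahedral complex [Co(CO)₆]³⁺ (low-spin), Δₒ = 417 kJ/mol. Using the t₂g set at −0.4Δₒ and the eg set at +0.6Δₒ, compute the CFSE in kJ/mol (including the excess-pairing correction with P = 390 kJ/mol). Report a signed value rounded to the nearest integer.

-221

CO is neutral, so the +3 overall charge sits on Co: oxidation state +3.
Co³⁺: group 9, so d-count = 9 − 3 = 6.
The d⁶ electrons fill as t₂g⁶ eg⁰.
CFSE(orbital) = 6×(-0.4Δₒ) + 0×(0.6Δₒ) = -2.4Δₒ; with Δₒ = 417 kJ/mol that is -1001 kJ/mol.
Pairing penalty: 3 pairs vs 1 in the high-spin reference → 2 extra × P = 780 kJ/mol.
Combining: -1001 + 780 = -221 kJ/mol.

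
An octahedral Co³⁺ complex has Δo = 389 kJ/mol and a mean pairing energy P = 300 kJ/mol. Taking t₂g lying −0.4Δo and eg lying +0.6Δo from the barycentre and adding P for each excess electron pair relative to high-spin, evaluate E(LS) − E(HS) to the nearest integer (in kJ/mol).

-178

Co sits in group 9; removing 3 electrons leaves Co³⁺ with 9 − 3 = 6 d electrons.
In the high-spin limit (t₂g⁴ eg²) the orbital term is -0.4Δo = -156 kJ/mol, with no excess pairing.
Low-spin: t₂g⁶ eg⁰, orbital CFSE = -2.4Δo = -934 kJ/mol; plus 2 excess pairs × P = +600 kJ/mol; total -334 kJ/mol.
E(LS) − E(HS) = -334 − (-156) = -178 kJ/mol.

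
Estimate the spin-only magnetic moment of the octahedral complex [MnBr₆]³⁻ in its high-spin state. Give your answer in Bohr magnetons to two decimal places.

4.90 Bohr magnetons

Each Br⁻ contributes -1; 6 × (-1) = -6. With overall charge -3, Mn is in the +3 oxidation state.
Group 7 minus oxidation state +3 gives a d⁴ configuration for Mn³⁺.
Configuration: t2g^3 e_g^1 → 4 unpaired electrons.
μ(spin-only) = √[4(4+2)] = √24 ≈ 4.90 Bohr magnetons.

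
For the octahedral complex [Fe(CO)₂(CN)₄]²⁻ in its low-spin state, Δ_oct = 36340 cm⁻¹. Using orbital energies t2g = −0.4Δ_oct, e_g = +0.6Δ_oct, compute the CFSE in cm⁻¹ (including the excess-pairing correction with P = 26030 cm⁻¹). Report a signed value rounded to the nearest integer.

Ligand charges: 2×(+0) from CO and 4×(-1) from CN⁻ sum to -4; with overall charge -2, Fe is +2.
Fe²⁺: group 8, so d-count = 8 − 2 = 6.
Configuration: t2g^6 e_g^0.
The orbital stabilization is -2.4Δ_oct = -2.4 × 36340 = -87216 cm⁻¹.
Relative to high-spin t2g^4 e_g^2 (1 paired), the low-spin configuration has 2 additional pairs, contributing +2 × 26030 = +52060 cm⁻¹.
Combining: -87216 + 52060 = -35156 cm⁻¹.

-35156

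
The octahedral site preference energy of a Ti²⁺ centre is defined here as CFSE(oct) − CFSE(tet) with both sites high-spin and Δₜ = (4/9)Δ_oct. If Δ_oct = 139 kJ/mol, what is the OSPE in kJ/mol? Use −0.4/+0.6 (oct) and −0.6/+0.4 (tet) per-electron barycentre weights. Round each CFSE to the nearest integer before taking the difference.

Ti²⁺: group 4, so d-count = 4 − 2 = 2.
In an octahedral site d² (HS) is t₂g² eg⁰, giving CFSE(oct) = -0.8Δ_oct = -111 kJ/mol.
In a tetrahedral site the filling is e² t₂⁰: CFSE(tet) = -1.2Δₜ = -1.2 × (4/9)(139) = -74 kJ/mol.
OSPE = CFSE(oct) − CFSE(tet) = -111 − (-74) = -37 kJ/mol.

-37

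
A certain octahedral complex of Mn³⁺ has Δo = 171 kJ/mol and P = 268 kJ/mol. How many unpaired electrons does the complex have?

Mn³⁺: group 7, so d-count = 7 − 3 = 4.
With Δo < P the complex is high-spin.
That gives t₂g³ eg¹.
Unpaired electrons: 4.

4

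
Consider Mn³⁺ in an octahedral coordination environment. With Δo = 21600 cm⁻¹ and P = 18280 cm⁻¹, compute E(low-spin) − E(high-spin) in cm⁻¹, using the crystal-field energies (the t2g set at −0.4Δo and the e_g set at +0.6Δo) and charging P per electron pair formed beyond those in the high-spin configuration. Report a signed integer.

Group 7 minus oxidation state +3 gives a d⁴ configuration for Mn³⁺.
High-spin: t2g^3 e_g^1, CFSE = -0.6Δo = -12960 cm⁻¹.
Low-spin t2g^4 e_g^0 gives -1.6Δo = -34560 cm⁻¹, but forming 1 extra pair costs 1P = 18280 cm⁻¹, so E(LS) = -34560 + 18280 = -16280 cm⁻¹.
The difference is -16280 − (-12960) = -3320 cm⁻¹, so low-spin lies lower.

-3320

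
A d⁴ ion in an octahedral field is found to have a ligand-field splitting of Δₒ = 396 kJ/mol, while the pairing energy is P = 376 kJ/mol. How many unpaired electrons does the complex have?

With Δₒ > P the complex is low-spin.
Filling d⁴ accordingly: t₂g⁴ eg⁰.
Unpaired electrons: 2.

2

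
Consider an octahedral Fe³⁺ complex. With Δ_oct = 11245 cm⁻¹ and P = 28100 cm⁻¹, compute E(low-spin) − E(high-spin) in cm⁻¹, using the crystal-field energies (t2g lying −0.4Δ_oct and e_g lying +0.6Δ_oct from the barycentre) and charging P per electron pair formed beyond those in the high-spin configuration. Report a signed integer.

33710

Group 8 minus oxidation state +3 gives a d⁵ configuration for Fe³⁺.
In the high-spin limit (t2g^3 e_g^2) the orbital term is 0.0Δ_oct = 0 cm⁻¹, with no excess pairing.
Low-spin: t2g^5 e_g^0, orbital CFSE = -2.0Δ_oct = -22490 cm⁻¹; plus 2 excess pairs × P = +56200 cm⁻¹; total 33710 cm⁻¹.
E(LS) − E(HS) = 33710 − (0) = 33710 cm⁻¹.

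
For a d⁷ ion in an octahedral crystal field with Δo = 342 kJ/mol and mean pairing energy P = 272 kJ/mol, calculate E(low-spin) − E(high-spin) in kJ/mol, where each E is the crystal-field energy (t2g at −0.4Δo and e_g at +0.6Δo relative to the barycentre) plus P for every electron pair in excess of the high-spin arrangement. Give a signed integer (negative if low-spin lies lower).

-70

High-spin: t2g^5 e_g^2, CFSE = -0.8Δo = -274 kJ/mol.
Low-spin: t2g^6 e_g^1, orbital CFSE = -1.8Δo = -616 kJ/mol; plus 1 excess pair × P = +272 kJ/mol; total -344 kJ/mol.
Thus E(LS) − E(HS) = -70 kJ/mol.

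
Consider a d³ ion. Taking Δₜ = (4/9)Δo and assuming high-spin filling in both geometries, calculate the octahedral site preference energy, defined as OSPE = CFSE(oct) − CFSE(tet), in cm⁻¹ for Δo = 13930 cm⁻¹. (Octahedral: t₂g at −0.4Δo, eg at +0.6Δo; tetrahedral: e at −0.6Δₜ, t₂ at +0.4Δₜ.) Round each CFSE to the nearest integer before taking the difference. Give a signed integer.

In an octahedral site d³ (HS) is t2g^3 e_g^0, giving CFSE(oct) = -1.2Δo = -16716 cm⁻¹.
In a tetrahedral site the filling is e^2 t2^1: CFSE(tet) = -0.8Δₜ = -0.8 × (4/9)(13930) = -4953 cm⁻¹.
Subtracting, OSPE = -16716 − (-4953) = -11763 cm⁻¹.

-11763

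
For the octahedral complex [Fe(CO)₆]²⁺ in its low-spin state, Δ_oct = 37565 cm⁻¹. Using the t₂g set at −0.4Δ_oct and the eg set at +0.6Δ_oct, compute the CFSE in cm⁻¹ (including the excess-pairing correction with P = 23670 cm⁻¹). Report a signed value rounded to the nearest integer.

-42816

CO is neutral, so the +2 overall charge sits on Fe: oxidation state +2.
Group 8 minus oxidation state +2 gives a d⁶ configuration for Fe²⁺.
Configuration: t₂g⁶ eg⁰.
Orbital CFSE = 6(-0.4) + 0(0.6) = -2.4Δ_oct = -2.4 × 37565 = -90156 cm⁻¹.
Pairing penalty: 3 pairs vs 1 in the high-spin reference → 2 extra × P = 47340 cm⁻¹.
Combining: -90156 + 47340 = -42816 cm⁻¹.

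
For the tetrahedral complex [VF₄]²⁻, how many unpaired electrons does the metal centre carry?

Each F⁻ contributes -1; 4 × (-1) = -4. With overall charge -2, V is in the +2 oxidation state.
V²⁺: group 5, so d-count = 5 − 2 = 3.
Tetrahedral splitting is small, so the complex is high-spin.
Configuration: e^2 t2^1, giving 3 unpaired electrons.

3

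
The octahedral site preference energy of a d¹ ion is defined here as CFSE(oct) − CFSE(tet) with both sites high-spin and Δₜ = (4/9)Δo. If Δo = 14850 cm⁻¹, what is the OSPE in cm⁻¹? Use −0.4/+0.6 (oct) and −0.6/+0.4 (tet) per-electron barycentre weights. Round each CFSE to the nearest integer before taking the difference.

Octahedral (high-spin): t2g^1 e_g^0, CFSE = 1(−0.4) + 0(+0.6) = -0.4Δo = -0.4 × 14850 = -5940 cm⁻¹.
Tetrahedral e^1 t2^0 gives -0.6Δₜ = -0.6 × (4/9) × 14850 = -3960 cm⁻¹.
Subtracting, OSPE = -5940 − (-3960) = -1980 cm⁻¹.

-1980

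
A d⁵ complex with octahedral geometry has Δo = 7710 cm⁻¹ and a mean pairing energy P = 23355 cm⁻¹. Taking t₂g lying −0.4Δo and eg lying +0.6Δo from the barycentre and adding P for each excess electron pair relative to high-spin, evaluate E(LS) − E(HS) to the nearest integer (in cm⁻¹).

High-spin: t₂g³ eg², CFSE = 0.0Δo = 0 cm⁻¹.
For low-spin the configuration is t₂g⁵ eg⁰: orbital energy -2.0 × 7710 = -15420 cm⁻¹, and 2 additional pairs relative to high-spin add 46710 cm⁻¹, giving 31290 cm⁻¹.
The difference is 31290 − (0) = 31290 cm⁻¹, so high-spin lies lower.

31290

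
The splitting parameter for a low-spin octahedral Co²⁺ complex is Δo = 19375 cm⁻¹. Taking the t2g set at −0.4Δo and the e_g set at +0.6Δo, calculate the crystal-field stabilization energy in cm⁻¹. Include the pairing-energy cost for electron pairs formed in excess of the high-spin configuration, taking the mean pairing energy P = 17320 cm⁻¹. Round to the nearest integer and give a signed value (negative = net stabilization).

-17555

Co sits in group 9; removing 2 electrons leaves Co²⁺ with 9 − 2 = 7 d electrons.
Electron filling gives t2g^6 e_g^1.
Orbital CFSE = 6(-0.4) + 1(0.6) = -1.8Δo = -1.8 × 19375 = -34875 cm⁻¹.
High-spin d⁷ would be t2g^5 e_g^2 with 2 pairs; low-spin has 3, so 1 excess pair costs +1P = +17320 cm⁻¹.
Overall CFSE = -34875 + 17320 = -17555 cm⁻¹.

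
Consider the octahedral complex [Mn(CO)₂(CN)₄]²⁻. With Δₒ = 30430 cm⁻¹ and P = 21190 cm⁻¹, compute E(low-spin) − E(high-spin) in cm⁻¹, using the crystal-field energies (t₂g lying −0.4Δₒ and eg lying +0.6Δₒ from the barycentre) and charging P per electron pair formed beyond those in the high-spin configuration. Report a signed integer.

Ligand charges: 2×(+0) from CO and 4×(-1) from CN⁻ sum to -4; with overall charge -2, Mn is +2.
Group 7 minus oxidation state +2 gives a d⁵ configuration for Mn²⁺.
High-spin: t₂g³ eg², CFSE = 0.0Δₒ = 0 cm⁻¹.
Low-spin: t₂g⁵ eg⁰, orbital CFSE = -2.0Δₒ = -60860 cm⁻¹; plus 2 excess pairs × P = +42380 cm⁻¹; total -18480 cm⁻¹.
Thus E(LS) − E(HS) = -18480 cm⁻¹.

-18480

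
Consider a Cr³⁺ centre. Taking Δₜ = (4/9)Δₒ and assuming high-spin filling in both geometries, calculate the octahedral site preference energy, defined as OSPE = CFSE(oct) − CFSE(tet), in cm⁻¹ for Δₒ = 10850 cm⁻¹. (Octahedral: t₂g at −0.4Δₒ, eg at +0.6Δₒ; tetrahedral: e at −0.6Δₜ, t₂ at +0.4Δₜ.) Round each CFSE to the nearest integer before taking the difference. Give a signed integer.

-9162

Group 6 minus oxidation state +3 gives a d³ configuration for Cr³⁺.
Octahedral (high-spin): t₂g³ eg⁰, CFSE = 3(−0.4) + 0(+0.6) = -1.2Δₒ = -1.2 × 10850 = -13020 cm⁻¹.
Tetrahedral e² t₂¹ gives -0.8Δₜ = -0.8 × (4/9) × 10850 = -3858 cm⁻¹.
Subtracting, OSPE = -13020 − (-3858) = -9162 cm⁻¹.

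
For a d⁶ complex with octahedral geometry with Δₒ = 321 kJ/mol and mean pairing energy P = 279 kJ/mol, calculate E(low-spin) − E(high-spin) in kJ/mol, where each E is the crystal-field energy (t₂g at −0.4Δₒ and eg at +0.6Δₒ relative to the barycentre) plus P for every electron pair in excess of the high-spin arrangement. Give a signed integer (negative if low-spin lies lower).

-84

In the high-spin limit (t₂g⁴ eg²) the orbital term is -0.4Δₒ = -128 kJ/mol, with no excess pairing.
For low-spin the configuration is t₂g⁶ eg⁰: orbital energy -2.4 × 321 = -770 kJ/mol, and 2 additional pairs relative to high-spin add 558 kJ/mol, giving -212 kJ/mol.
E(LS) − E(HS) = -212 − (-128) = -84 kJ/mol.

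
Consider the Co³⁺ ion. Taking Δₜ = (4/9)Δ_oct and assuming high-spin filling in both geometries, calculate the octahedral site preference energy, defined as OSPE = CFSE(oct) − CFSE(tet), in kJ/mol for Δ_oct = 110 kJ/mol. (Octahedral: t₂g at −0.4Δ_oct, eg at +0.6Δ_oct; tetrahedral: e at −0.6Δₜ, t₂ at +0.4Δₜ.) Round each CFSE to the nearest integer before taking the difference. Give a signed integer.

-15

Co sits in group 9; removing 3 electrons leaves Co³⁺ with 9 − 3 = 6 d electrons.
Octahedral high-spin t₂g⁴ eg²: CFSE = -0.4 × 110 = -44 kJ/mol.
Tetrahedral: e³ t₂³, CFSE = 3(−0.6) + 3(+0.4) = -0.6Δₜ = -0.6 × (4/9) × 110 = -29 kJ/mol.
Subtracting, OSPE = -44 − (-29) = -15 kJ/mol.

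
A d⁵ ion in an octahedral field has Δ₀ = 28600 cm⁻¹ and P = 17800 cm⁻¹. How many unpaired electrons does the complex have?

1

Here Δ₀ > P (28600 > 17800), so the low-spin state is favoured.
That gives t2g^5 e_g^0.
Unpaired electrons: 1.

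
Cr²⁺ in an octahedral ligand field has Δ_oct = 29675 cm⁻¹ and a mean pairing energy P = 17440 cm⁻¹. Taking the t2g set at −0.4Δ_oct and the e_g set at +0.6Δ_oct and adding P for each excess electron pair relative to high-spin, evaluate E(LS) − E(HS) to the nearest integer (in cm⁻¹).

-12235

Group 6 minus oxidation state +2 gives a d⁴ configuration for Cr²⁺.
High-spin: t2g^3 e_g^1, CFSE = -0.6Δ_oct = -17805 cm⁻¹.
Low-spin: t2g^4 e_g^0, orbital CFSE = -1.6Δ_oct = -47480 cm⁻¹; plus 1 excess pair × P = +17440 cm⁻¹; total -30040 cm⁻¹.
E(LS) − E(HS) = -30040 − (-17805) = -12235 cm⁻¹.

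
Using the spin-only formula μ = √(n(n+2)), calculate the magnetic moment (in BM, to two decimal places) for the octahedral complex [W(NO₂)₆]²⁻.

Each NO₂⁻ contributes -1; 6 × (-1) = -6. With overall charge -2, W is in the +4 oxidation state.
W⁴⁺: group 6, so d-count = 6 − 4 = 2.
For octahedral d² the high- and low-spin configurations coincide.
Configuration: t2g^2 e_g^0 → 2 unpaired electrons.
μ(spin-only) = √[2(2+2)] = √8 ≈ 2.83 BM.

2.83 BM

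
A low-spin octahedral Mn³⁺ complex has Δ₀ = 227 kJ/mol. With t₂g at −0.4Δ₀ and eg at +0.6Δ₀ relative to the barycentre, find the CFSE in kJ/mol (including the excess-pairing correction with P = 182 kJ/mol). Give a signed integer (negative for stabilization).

-181

Group 7 minus oxidation state +3 gives a d⁴ configuration for Mn³⁺.
The d⁴ electrons fill as t₂g⁴ eg⁰.
CFSE(orbital) = 4×(-0.4Δ₀) + 0×(0.6Δ₀) = -1.6Δ₀; with Δ₀ = 227 kJ/mol that is -363 kJ/mol.
High-spin d⁴ would be t₂g³ eg¹ with 0 pairs; low-spin has 1, so 1 excess pair costs +1P = +182 kJ/mol.
Net CFSE = -363 + 182 = -181 kJ/mol.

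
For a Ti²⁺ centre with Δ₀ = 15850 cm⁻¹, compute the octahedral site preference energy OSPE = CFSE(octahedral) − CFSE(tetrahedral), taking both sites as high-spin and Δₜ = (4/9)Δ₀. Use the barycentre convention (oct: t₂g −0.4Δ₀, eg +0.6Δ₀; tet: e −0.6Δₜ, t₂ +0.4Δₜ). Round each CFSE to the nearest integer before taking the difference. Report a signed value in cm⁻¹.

-4227

Ti sits in group 4; removing 2 electrons leaves Ti²⁺ with 4 − 2 = 2 d electrons.
Octahedral (high-spin): t₂g² eg⁰, CFSE = 2(−0.4) + 0(+0.6) = -0.8Δ₀ = -0.8 × 15850 = -12680 cm⁻¹.
Tetrahedral e² t₂⁰ gives -1.2Δₜ = -1.2 × (4/9) × 15850 = -8453 cm⁻¹.
OSPE = CFSE(oct) − CFSE(tet) = -12680 − (-8453) = -4227 cm⁻¹.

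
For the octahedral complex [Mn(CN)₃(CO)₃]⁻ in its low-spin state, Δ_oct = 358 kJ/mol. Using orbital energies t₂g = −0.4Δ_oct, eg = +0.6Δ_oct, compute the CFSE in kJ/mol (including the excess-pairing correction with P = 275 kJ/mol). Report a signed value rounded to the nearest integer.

Ligand charges: 3×(-1) from CN⁻ and 3×(+0) from CO sum to -3; with overall charge -1, Mn is +2.
Mn sits in group 7; removing 2 electrons leaves Mn²⁺ with 7 − 2 = 5 d electrons.
The d⁵ electrons fill as t₂g⁵ eg⁰.
CFSE(orbital) = 5×(-0.4Δ_oct) + 0×(0.6Δ_oct) = -2.0Δ_oct; with Δ_oct = 358 kJ/mol that is -716 kJ/mol.
Pairing penalty: 2 pairs vs 0 in the high-spin reference → 2 extra × P = 550 kJ/mol.
Combining: -716 + 550 = -166 kJ/mol.

-166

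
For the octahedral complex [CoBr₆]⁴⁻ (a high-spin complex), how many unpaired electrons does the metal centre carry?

Each Br⁻ contributes -1; 6 × (-1) = -6. With overall charge -4, Co is in the +2 oxidation state.
Group 9 minus oxidation state +2 gives a d⁷ configuration for Co²⁺.
Configuration: t2g^5 e_g^2, giving 3 unpaired electrons.

3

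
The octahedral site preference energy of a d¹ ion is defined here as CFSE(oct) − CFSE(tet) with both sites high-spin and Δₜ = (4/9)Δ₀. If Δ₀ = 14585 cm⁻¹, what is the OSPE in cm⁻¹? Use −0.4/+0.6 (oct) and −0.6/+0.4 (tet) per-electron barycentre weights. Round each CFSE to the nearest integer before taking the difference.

-1945

Octahedral (high-spin): t₂g¹ eg⁰, CFSE = 1(−0.4) + 0(+0.6) = -0.4Δ₀ = -0.4 × 14585 = -5834 cm⁻¹.
Tetrahedral: e¹ t₂⁰, CFSE = 1(−0.6) + 0(+0.4) = -0.6Δₜ = -0.6 × (4/9) × 14585 = -3889 cm⁻¹.
OSPE = CFSE(oct) − CFSE(tet) = -5834 − (-3889) = -1945 cm⁻¹.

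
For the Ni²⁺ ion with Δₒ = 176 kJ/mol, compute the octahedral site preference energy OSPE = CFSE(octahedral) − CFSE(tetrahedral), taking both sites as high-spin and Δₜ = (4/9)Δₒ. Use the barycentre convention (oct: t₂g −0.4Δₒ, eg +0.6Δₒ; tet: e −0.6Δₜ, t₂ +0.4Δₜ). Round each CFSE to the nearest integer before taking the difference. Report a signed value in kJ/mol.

-148

Ni is in group 10, so Ni²⁺ is d⁸ (10 − 2 = 8).
In an octahedral site d⁸ (HS) is t₂g⁶ eg², giving CFSE(oct) = -1.2Δₒ = -211 kJ/mol.
Tetrahedral: e⁴ t₂⁴, CFSE = 4(−0.6) + 4(+0.4) = -0.8Δₜ = -0.8 × (4/9) × 176 = -63 kJ/mol.
Subtracting, OSPE = -211 − (-63) = -148 kJ/mol.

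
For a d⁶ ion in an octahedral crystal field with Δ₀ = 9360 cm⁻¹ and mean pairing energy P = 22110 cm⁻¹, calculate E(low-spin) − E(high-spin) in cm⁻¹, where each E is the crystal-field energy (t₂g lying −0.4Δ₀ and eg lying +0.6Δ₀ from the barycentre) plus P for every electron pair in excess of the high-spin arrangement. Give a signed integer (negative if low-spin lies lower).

25500

High-spin d⁶ fills as t₂g⁴ eg² with CFSE 4(−0.4) + 2(+0.6) = -0.4Δ₀ = -3744 cm⁻¹.
Low-spin: t₂g⁶ eg⁰, orbital CFSE = -2.4Δ₀ = -22464 cm⁻¹; plus 2 excess pairs × P = +44220 cm⁻¹; total 21756 cm⁻¹.
Thus E(LS) − E(HS) = 25500 cm⁻¹.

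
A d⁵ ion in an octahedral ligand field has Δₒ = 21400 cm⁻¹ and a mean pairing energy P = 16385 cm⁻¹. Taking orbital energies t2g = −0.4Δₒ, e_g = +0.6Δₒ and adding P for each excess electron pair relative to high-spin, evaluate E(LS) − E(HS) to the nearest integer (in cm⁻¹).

High-spin: t2g^3 e_g^2, CFSE = 0.0Δₒ = 0 cm⁻¹.
Low-spin: t2g^5 e_g^0, orbital CFSE = -2.0Δₒ = -42800 cm⁻¹; plus 2 excess pairs × P = +32770 cm⁻¹; total -10030 cm⁻¹.
Thus E(LS) − E(HS) = -10030 cm⁻¹.

-10030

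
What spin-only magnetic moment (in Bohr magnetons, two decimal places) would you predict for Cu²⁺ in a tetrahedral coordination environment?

1.73 Bohr magnetons

Group 11 minus oxidation state +2 gives a d⁹ configuration for Cu²⁺.
Tetrahedral fields are weak (Δₜ ≈ 4/9 Δₒ), so electrons fill high-spin.
Configuration: e⁴ t₂⁵ → 1 unpaired electron.
μ(spin-only) = √[1(1+2)] = √3 ≈ 1.73 Bohr magnetons.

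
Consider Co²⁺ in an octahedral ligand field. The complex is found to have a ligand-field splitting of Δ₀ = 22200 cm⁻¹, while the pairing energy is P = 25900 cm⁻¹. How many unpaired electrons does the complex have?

3

Co²⁺: group 9, so d-count = 9 − 2 = 7.
With Δ₀ < P the complex is high-spin.
Configuration: t₂g⁵ eg².
Unpaired electrons: 3.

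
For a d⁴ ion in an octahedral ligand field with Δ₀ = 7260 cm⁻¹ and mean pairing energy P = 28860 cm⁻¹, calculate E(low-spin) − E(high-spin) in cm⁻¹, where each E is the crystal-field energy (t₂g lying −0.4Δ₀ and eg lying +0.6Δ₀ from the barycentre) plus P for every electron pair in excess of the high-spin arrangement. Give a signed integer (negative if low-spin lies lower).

In the high-spin limit (t₂g³ eg¹) the orbital term is -0.6Δ₀ = -4356 cm⁻¹, with no excess pairing.
Low-spin t₂g⁴ eg⁰ gives -1.6Δ₀ = -11616 cm⁻¹, but forming 1 extra pair costs 1P = 28860 cm⁻¹, so E(LS) = -11616 + 28860 = 17244 cm⁻¹.
Thus E(LS) − E(HS) = 21600 cm⁻¹.

21600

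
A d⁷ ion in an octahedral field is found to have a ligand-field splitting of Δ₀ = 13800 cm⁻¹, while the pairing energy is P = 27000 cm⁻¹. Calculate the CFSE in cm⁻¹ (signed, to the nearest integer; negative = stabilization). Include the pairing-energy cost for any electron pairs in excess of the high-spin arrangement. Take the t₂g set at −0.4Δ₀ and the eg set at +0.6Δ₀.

-11040

Δ₀ < P, so pairing is avoided: the ground state is high-spin.
Configuration: t₂g⁵ eg².
Orbital CFSE = -0.8Δ₀ = -0.8 × 13800 = -11040 cm⁻¹.
High-spin has no excess pairs, so no pairing correction applies.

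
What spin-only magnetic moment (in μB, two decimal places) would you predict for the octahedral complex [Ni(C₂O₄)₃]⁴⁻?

2.83 μB

Each C₂O₄²⁻ contributes -2; 3 × (-2) = -6. With overall charge -4, Ni is in the +2 oxidation state.
Ni²⁺: group 10, so d-count = 10 − 2 = 8.
Configuration: t2g^6 e_g^2 → 2 unpaired electrons.
μ(spin-only) = √[2(2+2)] = √8 ≈ 2.83 μB.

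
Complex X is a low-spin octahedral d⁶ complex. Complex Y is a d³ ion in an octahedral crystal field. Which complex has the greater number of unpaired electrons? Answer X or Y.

X: t2g^6 e_g^0 → 0 unpaired.
Y: For octahedral d³ the high- and low-spin configurations coincide; t₂g³ eg⁰ → 3 unpaired.
So Y has more unpaired electrons.

Y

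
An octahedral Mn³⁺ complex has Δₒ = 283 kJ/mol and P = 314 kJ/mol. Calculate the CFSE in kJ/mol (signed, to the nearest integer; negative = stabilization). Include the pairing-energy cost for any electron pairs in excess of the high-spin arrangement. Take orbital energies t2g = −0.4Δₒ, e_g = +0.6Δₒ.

-170

Mn is in group 7, so Mn³⁺ is d⁴ (7 − 3 = 4).
Since Δₒ = 283 kJ/mol < P = 314 kJ/mol, the complex adopts the high-spin configuration.
Filling d⁴ accordingly: t2g^3 e_g^1.
Orbital CFSE = -0.6Δₒ = -0.6 × 283 = -170 kJ/mol.
High-spin has no excess pairs, so no pairing correction applies.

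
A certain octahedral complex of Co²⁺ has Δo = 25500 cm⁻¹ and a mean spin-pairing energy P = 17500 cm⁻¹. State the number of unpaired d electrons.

1

Co²⁺: group 9, so d-count = 9 − 2 = 7.
With Δo > P the complex is low-spin.
Filling d⁷ accordingly: t₂g⁶ eg¹.
Unpaired electrons: 1.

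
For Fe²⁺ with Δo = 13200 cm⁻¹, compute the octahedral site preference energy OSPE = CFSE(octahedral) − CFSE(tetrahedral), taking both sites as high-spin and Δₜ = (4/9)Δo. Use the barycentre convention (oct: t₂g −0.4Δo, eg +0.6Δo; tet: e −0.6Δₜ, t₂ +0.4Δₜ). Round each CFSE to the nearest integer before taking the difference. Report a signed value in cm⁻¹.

Group 8 minus oxidation state +2 gives a d⁶ configuration for Fe²⁺.
Octahedral high-spin t₂g⁴ eg²: CFSE = -0.4 × 13200 = -5280 cm⁻¹.
Tetrahedral e³ t₂³ gives -0.6Δₜ = -0.6 × (4/9) × 13200 = -3520 cm⁻¹.
OSPE = CFSE(oct) − CFSE(tet) = -5280 − (-3520) = -1760 cm⁻¹.

-1760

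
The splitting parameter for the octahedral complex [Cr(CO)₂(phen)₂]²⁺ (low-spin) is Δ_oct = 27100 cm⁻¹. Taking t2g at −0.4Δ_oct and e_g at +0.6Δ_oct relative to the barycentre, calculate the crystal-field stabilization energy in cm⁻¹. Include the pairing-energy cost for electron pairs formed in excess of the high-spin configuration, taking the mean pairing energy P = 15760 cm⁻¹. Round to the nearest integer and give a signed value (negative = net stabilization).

-27600

Ligand charges: 2×(+0) from CO and 2×(+0) from phen sum to +0; with overall charge +2, Cr is +2.
Cr is in group 6, so Cr²⁺ is d⁴ (6 − 2 = 4).
The d⁴ electrons fill as t2g^4 e_g^0.
CFSE(orbital) = 4×(-0.4Δ_oct) + 0×(0.6Δ_oct) = -1.6Δ_oct; with Δ_oct = 27100 cm⁻¹ that is -43360 cm⁻¹.
Pairing penalty: 1 pair vs 0 in the high-spin reference → 1 extra × P = 15760 cm⁻¹.
Overall CFSE = -43360 + 15760 = -27600 cm⁻¹.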